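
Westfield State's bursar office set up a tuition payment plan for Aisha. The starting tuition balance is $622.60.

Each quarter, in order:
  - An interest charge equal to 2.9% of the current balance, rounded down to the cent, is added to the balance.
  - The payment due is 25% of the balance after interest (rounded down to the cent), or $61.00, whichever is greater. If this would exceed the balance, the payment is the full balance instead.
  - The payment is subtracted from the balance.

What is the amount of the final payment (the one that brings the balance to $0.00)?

$53.78

Quarter 1: $622.60 +$18.05 interest = $640.65; pay $160.16 → $480.49
Quarter 2: $480.49 +$13.93 interest = $494.42; pay $123.60 → $370.82
Quarter 3: $370.82 +$10.75 interest = $381.57; pay $95.39 → $286.18
Quarter 4: $286.18 +$8.29 interest = $294.47; pay $73.61 → $220.86
Quarter 5: $220.86 +$6.40 interest = $227.26; pay $61.00 → $166.26
Quarter 6: $166.26 +$4.82 interest = $171.08; pay $61.00 → $110.08
Quarter 7: $110.08 +$3.19 interest = $113.27; pay $61.00 → $52.27
Quarter 8: $52.27 +$1.51 interest = $53.78; pay $53.78 → $0.00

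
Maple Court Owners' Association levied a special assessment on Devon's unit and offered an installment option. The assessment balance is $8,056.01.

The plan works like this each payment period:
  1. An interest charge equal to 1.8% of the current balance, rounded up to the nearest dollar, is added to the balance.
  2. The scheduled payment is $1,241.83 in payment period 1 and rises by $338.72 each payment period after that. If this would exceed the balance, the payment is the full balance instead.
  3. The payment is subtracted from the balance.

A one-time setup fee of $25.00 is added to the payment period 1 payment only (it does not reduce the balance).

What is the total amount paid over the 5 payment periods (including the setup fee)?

Payment period 1: $8,056.01 +$146.00 interest = $8,202.01; pay $1,241.83 (+ $25.00 fee) → $6,960.18
Payment period 2: $6,960.18 +$126.00 interest = $7,086.18; pay $1,580.55 → $5,505.63
Payment period 3: $5,505.63 +$100.00 interest = $5,605.63; pay $1,919.27 → $3,686.36
Payment period 4: $3,686.36 +$67.00 interest = $3,753.36; pay $2,257.99 → $1,495.37
Payment period 5: $1,495.37 +$27.00 interest = $1,522.37; pay $1,522.37 → $0.00
Total paid: $8,547.01

$8,547.01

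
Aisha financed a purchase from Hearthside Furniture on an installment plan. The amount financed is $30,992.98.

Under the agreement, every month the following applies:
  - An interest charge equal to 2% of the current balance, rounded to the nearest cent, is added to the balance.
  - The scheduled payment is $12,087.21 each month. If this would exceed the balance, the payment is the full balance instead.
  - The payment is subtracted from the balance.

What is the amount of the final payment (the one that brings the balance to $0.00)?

$7,985.51

Month 1: opening $30,992.98; interest $619.86 → $31,612.84; payment $12,087.21; balance $19,525.63
Month 2: opening $19,525.63; interest $390.51 → $19,916.14; payment $12,087.21; balance $7,828.93
Month 3: opening $7,828.93; interest $156.58 → $7,985.51; payment $7,985.51; balance $0.00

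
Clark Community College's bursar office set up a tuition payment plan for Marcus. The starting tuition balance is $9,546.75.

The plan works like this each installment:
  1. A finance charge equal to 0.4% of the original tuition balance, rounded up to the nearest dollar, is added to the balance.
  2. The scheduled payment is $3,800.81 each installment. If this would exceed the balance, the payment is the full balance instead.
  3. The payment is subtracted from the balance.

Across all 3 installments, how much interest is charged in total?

$117.00

# | Opening | Interest | Payment | End bal
1 | $9,546.75 | $39.00 | $3,800.81 | $5,784.94
2 | $5,784.94 | $39.00 | $3,800.81 | $2,023.13
3 | $2,023.13 | $39.00 | $2,062.13 | $0.00
Total interest: $39.00 + $39.00 + $39.00 = $117.00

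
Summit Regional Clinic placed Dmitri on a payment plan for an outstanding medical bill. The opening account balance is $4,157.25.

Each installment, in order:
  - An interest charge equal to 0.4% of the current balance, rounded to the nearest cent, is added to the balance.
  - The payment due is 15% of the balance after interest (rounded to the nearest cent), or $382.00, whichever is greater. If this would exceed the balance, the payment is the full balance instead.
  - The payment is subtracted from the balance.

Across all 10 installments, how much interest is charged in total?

Installment 1: opening $4,157.25; interest $16.63 → $4,173.88; payment $626.08; balance $3,547.80
Installment 2: opening $3,547.80; interest $14.19 → $3,561.99; payment $534.30; balance $3,027.69
Installment 3: opening $3,027.69; interest $12.11 → $3,039.80; payment $455.97; balance $2,583.83
Installment 4: opening $2,583.83; interest $10.34 → $2,594.17; payment $389.13; balance $2,205.04
Installment 5: opening $2,205.04; interest $8.82 → $2,213.86; payment $382.00; balance $1,831.86
Installment 6: opening $1,831.86; interest $7.33 → $1,839.19; payment $382.00; balance $1,457.19
Installment 7: opening $1,457.19; interest $5.83 → $1,463.02; payment $382.00; balance $1,081.02
Installment 8: opening $1,081.02; interest $4.32 → $1,085.34; payment $382.00; balance $703.34
Installment 9: opening $703.34; interest $2.81 → $706.15; payment $382.00; balance $324.15
Installment 10: opening $324.15; interest $1.30 → $325.45; payment $325.45; balance $0.00
Total interest: $16.63 + $14.19 + $12.11 + $10.34 + $8.82 + $7.33 + $5.83 + $4.32 + $2.81 + $1.30 = $83.68

$83.68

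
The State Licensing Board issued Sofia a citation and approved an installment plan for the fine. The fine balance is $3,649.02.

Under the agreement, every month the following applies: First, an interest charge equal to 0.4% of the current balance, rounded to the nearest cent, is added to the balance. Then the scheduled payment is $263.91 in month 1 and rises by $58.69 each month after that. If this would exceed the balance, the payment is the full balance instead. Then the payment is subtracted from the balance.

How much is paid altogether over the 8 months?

$3,724.43

Month 1: opening $3,649.02; interest $14.60 → $3,663.62; payment $263.91; balance $3,399.71
Month 2: opening $3,399.71; interest $13.60 → $3,413.31; payment $322.60; balance $3,090.71
Month 3: opening $3,090.71; interest $12.36 → $3,103.07; payment $381.29; balance $2,721.78
Month 4: opening $2,721.78; interest $10.89 → $2,732.67; payment $439.98; balance $2,292.69
Month 5: opening $2,292.69; interest $9.17 → $2,301.86; payment $498.67; balance $1,803.19
Month 6: opening $1,803.19; interest $7.21 → $1,810.40; payment $557.36; balance $1,253.04
Month 7: opening $1,253.04; interest $5.01 → $1,258.05; payment $616.05; balance $642.00
Month 8: opening $642.00; interest $2.57 → $644.57; payment $644.57; balance $0.00
Total paid: $3,724.43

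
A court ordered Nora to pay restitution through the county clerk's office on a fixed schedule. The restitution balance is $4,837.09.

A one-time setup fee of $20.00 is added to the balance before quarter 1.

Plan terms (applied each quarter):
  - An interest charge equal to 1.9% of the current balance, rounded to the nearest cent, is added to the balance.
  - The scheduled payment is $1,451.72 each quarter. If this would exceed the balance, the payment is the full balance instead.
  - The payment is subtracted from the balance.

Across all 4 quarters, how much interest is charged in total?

Quarter 1: opening $4,857.09; interest $92.28 → $4,949.37; payment $1,451.72; balance $3,497.65
Quarter 2: opening $3,497.65; interest $66.46 → $3,564.11; payment $1,451.72; balance $2,112.39
Quarter 3: opening $2,112.39; interest $40.14 → $2,152.53; payment $1,451.72; balance $700.81
Quarter 4: opening $700.81; interest $13.32 → $714.13; payment $714.13; balance $0.00
Total interest: $92.28 + $66.46 + $40.14 + $13.32 = $212.20

$212.20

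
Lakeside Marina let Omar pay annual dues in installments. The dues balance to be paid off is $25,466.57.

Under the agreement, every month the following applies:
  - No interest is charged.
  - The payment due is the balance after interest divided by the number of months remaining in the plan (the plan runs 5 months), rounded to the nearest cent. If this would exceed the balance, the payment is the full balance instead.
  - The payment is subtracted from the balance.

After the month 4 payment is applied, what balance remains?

$5,093.31

Month 1: $25,466.57 − $5,093.31 → $20,373.26
Month 2: $20,373.26 − $5,093.32 → $15,279.94
Month 3: $15,279.94 − $5,093.31 → $10,186.63
Month 4: $10,186.63 − $5,093.32 → $5,093.31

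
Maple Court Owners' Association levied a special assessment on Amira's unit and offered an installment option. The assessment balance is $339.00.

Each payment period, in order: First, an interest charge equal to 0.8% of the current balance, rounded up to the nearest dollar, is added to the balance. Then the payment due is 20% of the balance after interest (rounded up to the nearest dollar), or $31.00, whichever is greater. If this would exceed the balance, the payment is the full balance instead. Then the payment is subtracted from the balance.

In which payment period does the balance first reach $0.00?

9

Payment period 1: $339.00 +$3.00 interest = $342.00; pay $69.00 → $273.00
Payment period 2: $273.00 +$3.00 interest = $276.00; pay $56.00 → $220.00
Payment period 3: $220.00 +$2.00 interest = $222.00; pay $45.00 → $177.00
Payment period 4: $177.00 +$2.00 interest = $179.00; pay $36.00 → $143.00
Payment period 5: $143.00 +$2.00 interest = $145.00; pay $31.00 → $114.00
Payment period 6: $114.00 +$1.00 interest = $115.00; pay $31.00 → $84.00
Payment period 7: $84.00 +$1.00 interest = $85.00; pay $31.00 → $54.00
Payment period 8: $54.00 +$1.00 interest = $55.00; pay $31.00 → $24.00
Payment period 9: $24.00 +$1.00 interest = $25.00; pay $25.00 → $0.00
Balance reaches $0.00 in payment period 9.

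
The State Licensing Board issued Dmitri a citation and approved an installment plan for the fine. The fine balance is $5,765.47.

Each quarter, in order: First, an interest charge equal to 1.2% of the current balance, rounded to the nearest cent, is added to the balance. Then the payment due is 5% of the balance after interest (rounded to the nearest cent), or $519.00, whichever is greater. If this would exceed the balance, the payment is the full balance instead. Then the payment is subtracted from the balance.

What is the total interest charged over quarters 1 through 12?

$459.35

# | Opening | Interest | Payment | End bal
1 | $5,765.47 | $69.19 | $519.00 | $5,315.66
2 | $5,315.66 | $63.79 | $519.00 | $4,860.45
3 | $4,860.45 | $58.33 | $519.00 | $4,399.78
4 | $4,399.78 | $52.80 | $519.00 | $3,933.58
5 | $3,933.58 | $47.20 | $519.00 | $3,461.78
6 | $3,461.78 | $41.54 | $519.00 | $2,984.32
7 | $2,984.32 | $35.81 | $519.00 | $2,501.13
8 | $2,501.13 | $30.01 | $519.00 | $2,012.14
9 | $2,012.14 | $24.15 | $519.00 | $1,517.29
10 | $1,517.29 | $18.21 | $519.00 | $1,016.50
11 | $1,016.50 | $12.20 | $519.00 | $509.70
12 | $509.70 | $6.12 | $515.82 | $0.00
Total interest: $69.19 + $63.79 + $58.33 + $52.80 + $47.20 + $41.54 + $35.81 + $30.01 + $24.15 + $18.21 + $12.20 + $6.12 = $459.35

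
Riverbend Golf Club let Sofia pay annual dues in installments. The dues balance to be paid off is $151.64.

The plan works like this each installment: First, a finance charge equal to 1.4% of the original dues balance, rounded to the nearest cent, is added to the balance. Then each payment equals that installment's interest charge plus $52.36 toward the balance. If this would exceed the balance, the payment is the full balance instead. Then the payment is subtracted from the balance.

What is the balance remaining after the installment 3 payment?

$0.00

Installment 1: $151.64 +$2.12 interest = $153.76; pay $54.48 → $99.28
Installment 2: $99.28 +$2.12 interest = $101.40; pay $54.48 → $46.92
Installment 3: $46.92 +$2.12 interest = $49.04; pay $49.04 → $0.00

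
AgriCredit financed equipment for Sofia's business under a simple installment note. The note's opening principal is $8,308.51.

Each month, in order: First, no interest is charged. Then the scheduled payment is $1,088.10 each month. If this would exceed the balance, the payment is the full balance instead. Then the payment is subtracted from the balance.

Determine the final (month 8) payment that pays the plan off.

$691.81

Month 1: opening $8,308.51; payment $1,088.10; balance $7,220.41
Month 2: opening $7,220.41; payment $1,088.10; balance $6,132.31
Month 3: opening $6,132.31; payment $1,088.10; balance $5,044.21
Month 4: opening $5,044.21; payment $1,088.10; balance $3,956.11
Month 5: opening $3,956.11; payment $1,088.10; balance $2,868.01
Month 6: opening $2,868.01; payment $1,088.10; balance $1,779.91
Month 7: opening $1,779.91; payment $1,088.10; balance $691.81
Month 8: opening $691.81; payment $691.81; balance $0.00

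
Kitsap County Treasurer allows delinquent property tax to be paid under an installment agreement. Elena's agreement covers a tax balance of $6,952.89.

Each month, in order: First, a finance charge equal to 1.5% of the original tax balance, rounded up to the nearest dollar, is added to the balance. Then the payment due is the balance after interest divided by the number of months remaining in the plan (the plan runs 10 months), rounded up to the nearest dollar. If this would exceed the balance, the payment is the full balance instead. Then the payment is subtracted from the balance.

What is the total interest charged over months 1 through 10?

Month 1: opening $6,952.89; interest $105.00 → $7,057.89; payment $706.00; balance $6,351.89
Month 2: opening $6,351.89; interest $105.00 → $6,456.89; payment $718.00; balance $5,738.89
Month 3: opening $5,738.89; interest $105.00 → $5,843.89; payment $731.00; balance $5,112.89
Month 4: opening $5,112.89; interest $105.00 → $5,217.89; payment $746.00; balance $4,471.89
Month 5: opening $4,471.89; interest $105.00 → $4,576.89; payment $763.00; balance $3,813.89
Month 6: opening $3,813.89; interest $105.00 → $3,918.89; payment $784.00; balance $3,134.89
Month 7: opening $3,134.89; interest $105.00 → $3,239.89; payment $810.00; balance $2,429.89
Month 8: opening $2,429.89; interest $105.00 → $2,534.89; payment $845.00; balance $1,689.89
Month 9: opening $1,689.89; interest $105.00 → $1,794.89; payment $898.00; balance $896.89
Month 10: opening $896.89; interest $105.00 → $1,001.89; payment $1,001.89; balance $0.00
Total interest: $105.00 + $105.00 + $105.00 + $105.00 + $105.00 + $105.00 + $105.00 + $105.00 + $105.00 + $105.00 = $1,050.00

$1,050.00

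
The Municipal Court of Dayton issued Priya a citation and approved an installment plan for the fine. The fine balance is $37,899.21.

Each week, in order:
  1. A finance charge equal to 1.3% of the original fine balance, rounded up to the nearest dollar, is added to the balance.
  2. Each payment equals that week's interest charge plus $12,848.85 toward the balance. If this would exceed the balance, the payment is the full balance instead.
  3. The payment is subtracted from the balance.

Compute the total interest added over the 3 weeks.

# | Opening | Interest | Payment | End bal
1 | $37,899.21 | $493.00 | $13,341.85 | $25,050.36
2 | $25,050.36 | $493.00 | $13,341.85 | $12,201.51
3 | $12,201.51 | $493.00 | $12,694.51 | $0.00
Total interest: $493.00 + $493.00 + $493.00 = $1,479.00

$1,479.00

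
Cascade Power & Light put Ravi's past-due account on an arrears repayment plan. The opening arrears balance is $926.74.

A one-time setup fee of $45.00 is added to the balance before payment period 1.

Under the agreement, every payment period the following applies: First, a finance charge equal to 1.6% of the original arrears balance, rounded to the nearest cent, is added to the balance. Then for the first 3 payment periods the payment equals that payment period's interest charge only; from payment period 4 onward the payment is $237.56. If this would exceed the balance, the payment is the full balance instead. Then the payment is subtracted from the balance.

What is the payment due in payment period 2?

Payment period 1: opening $971.74; interest $14.83 → $986.57; payment $14.83; balance $971.74
Payment period 2: opening $971.74; interest $14.83 → $986.57; payment $14.83; balance $971.74

$14.83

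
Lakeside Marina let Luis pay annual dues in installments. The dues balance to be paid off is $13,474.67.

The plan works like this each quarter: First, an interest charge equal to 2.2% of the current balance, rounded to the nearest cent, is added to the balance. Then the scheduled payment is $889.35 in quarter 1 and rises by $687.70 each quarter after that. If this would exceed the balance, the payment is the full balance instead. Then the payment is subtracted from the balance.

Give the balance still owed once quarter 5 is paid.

$3,346.82

Quarter 1: $13,474.67 +$296.44 interest = $13,771.11; pay $889.35 → $12,881.76
Quarter 2: $12,881.76 +$283.40 interest = $13,165.16; pay $1,577.05 → $11,588.11
Quarter 3: $11,588.11 +$254.94 interest = $11,843.05; pay $2,264.75 → $9,578.30
Quarter 4: $9,578.30 +$210.72 interest = $9,789.02; pay $2,952.45 → $6,836.57
Quarter 5: $6,836.57 +$150.40 interest = $6,986.97; pay $3,640.15 → $3,346.82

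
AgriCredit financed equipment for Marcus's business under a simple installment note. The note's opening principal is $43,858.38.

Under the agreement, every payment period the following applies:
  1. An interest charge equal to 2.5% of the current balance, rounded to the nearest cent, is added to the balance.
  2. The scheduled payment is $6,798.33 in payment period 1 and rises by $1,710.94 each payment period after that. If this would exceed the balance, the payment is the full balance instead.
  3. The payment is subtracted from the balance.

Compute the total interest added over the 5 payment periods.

Payment period 1: $43,858.38 +$1,096.46 interest = $44,954.84; pay $6,798.33 → $38,156.51
Payment period 2: $38,156.51 +$953.91 interest = $39,110.42; pay $8,509.27 → $30,601.15
Payment period 3: $30,601.15 +$765.03 interest = $31,366.18; pay $10,220.21 → $21,145.97
Payment period 4: $21,145.97 +$528.65 interest = $21,674.62; pay $11,931.15 → $9,743.47
Payment period 5: $9,743.47 +$243.59 interest = $9,987.06; pay $9,987.06 → $0.00
Total interest: $1,096.46 + $953.91 + $765.03 + $528.65 + $243.59 = $3,587.64

$3,587.64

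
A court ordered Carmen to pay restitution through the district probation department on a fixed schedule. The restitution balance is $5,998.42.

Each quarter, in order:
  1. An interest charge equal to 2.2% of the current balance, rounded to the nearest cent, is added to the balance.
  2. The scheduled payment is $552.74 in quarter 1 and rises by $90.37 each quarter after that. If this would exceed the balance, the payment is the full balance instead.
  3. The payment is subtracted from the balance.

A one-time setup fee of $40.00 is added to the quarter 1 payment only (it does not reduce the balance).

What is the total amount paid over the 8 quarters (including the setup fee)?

$6,708.77

Quarter 1: opening $5,998.42; interest $131.97 → $6,130.39; payment $552.74 (+ $40.00 fee); balance $5,577.65
Quarter 2: opening $5,577.65; interest $122.71 → $5,700.36; payment $643.11; balance $5,057.25
Quarter 3: opening $5,057.25; interest $111.26 → $5,168.51; payment $733.48; balance $4,435.03
Quarter 4: opening $4,435.03; interest $97.57 → $4,532.60; payment $823.85; balance $3,708.75
Quarter 5: opening $3,708.75; interest $81.59 → $3,790.34; payment $914.22; balance $2,876.12
Quarter 6: opening $2,876.12; interest $63.27 → $2,939.39; payment $1,004.59; balance $1,934.80
Quarter 7: opening $1,934.80; interest $42.57 → $1,977.37; payment $1,094.96; balance $882.41
Quarter 8: opening $882.41; interest $19.41 → $901.82; payment $901.82; balance $0.00
Total paid: $6,708.77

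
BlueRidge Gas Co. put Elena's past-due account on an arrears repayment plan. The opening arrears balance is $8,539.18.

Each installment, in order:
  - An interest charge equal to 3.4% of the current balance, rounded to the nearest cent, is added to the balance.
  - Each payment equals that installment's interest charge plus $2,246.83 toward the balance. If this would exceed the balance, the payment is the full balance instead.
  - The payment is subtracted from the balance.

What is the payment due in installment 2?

Installment 1: $8,539.18 +$290.33 interest = $8,829.51; pay $2,537.16 → $6,292.35
Installment 2: $6,292.35 +$213.94 interest = $6,506.29; pay $2,460.77 → $4,045.52

$2,460.77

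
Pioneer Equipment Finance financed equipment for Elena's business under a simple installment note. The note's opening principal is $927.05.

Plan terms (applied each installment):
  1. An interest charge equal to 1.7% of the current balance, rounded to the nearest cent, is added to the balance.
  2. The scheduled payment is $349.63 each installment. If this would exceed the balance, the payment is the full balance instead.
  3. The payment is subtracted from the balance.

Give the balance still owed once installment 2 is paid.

# | Opening | Interest | Payment | End bal
1 | $927.05 | $15.76 | $349.63 | $593.18
2 | $593.18 | $10.08 | $349.63 | $253.63

$253.63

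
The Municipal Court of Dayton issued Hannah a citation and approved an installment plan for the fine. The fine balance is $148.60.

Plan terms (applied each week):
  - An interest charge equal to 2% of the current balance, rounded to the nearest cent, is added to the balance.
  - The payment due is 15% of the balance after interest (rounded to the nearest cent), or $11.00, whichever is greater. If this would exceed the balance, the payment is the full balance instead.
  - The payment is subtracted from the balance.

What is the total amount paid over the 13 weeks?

$166.07

Week 1: $148.60 +$2.97 interest = $151.57; pay $22.74 → $128.83
Week 2: $128.83 +$2.58 interest = $131.41; pay $19.71 → $111.70
Week 3: $111.70 +$2.23 interest = $113.93; pay $17.09 → $96.84
Week 4: $96.84 +$1.94 interest = $98.78; pay $14.82 → $83.96
Week 5: $83.96 +$1.68 interest = $85.64; pay $12.85 → $72.79
Week 6: $72.79 +$1.46 interest = $74.25; pay $11.14 → $63.11
Week 7: $63.11 +$1.26 interest = $64.37; pay $11.00 → $53.37
Week 8: $53.37 +$1.07 interest = $54.44; pay $11.00 → $43.44
Week 9: $43.44 +$0.87 interest = $44.31; pay $11.00 → $33.31
Week 10: $33.31 +$0.67 interest = $33.98; pay $11.00 → $22.98
Week 11: $22.98 +$0.46 interest = $23.44; pay $11.00 → $12.44
Week 12: $12.44 +$0.25 interest = $12.69; pay $11.00 → $1.69
Week 13: $1.69 +$0.03 interest = $1.72; pay $1.72 → $0.00
Total paid: $166.07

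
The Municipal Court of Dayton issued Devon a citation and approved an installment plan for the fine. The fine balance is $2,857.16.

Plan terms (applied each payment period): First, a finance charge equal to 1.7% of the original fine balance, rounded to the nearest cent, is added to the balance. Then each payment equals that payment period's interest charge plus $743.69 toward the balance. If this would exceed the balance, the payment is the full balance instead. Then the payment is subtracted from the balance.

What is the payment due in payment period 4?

$674.66

# | Opening | Interest | Payment | End bal
1 | $2,857.16 | $48.57 | $792.26 | $2,113.47
2 | $2,113.47 | $48.57 | $792.26 | $1,369.78
3 | $1,369.78 | $48.57 | $792.26 | $626.09
4 | $626.09 | $48.57 | $674.66 | $0.00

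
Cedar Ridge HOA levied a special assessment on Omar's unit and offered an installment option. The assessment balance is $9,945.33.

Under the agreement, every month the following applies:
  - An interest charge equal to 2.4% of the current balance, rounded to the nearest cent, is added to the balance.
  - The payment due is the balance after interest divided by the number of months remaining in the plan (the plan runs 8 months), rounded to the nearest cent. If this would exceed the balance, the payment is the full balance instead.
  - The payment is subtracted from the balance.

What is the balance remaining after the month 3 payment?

$6,674.20

# | Opening | Interest | Payment | End bal
1 | $9,945.33 | $238.69 | $1,273.00 | $8,911.02
2 | $8,911.02 | $213.86 | $1,303.55 | $7,821.33
3 | $7,821.33 | $187.71 | $1,334.84 | $6,674.20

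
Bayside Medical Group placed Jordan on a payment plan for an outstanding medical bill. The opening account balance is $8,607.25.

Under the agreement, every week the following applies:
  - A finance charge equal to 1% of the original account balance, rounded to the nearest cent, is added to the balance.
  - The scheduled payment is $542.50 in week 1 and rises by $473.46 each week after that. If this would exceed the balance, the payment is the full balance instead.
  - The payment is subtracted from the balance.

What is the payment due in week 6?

Week 1: $8,607.25 +$86.07 interest = $8,693.32; pay $542.50 → $8,150.82
Week 2: $8,150.82 +$86.07 interest = $8,236.89; pay $1,015.96 → $7,220.93
Week 3: $7,220.93 +$86.07 interest = $7,307.00; pay $1,489.42 → $5,817.58
Week 4: $5,817.58 +$86.07 interest = $5,903.65; pay $1,962.88 → $3,940.77
Week 5: $3,940.77 +$86.07 interest = $4,026.84; pay $2,436.34 → $1,590.50
Week 6: $1,590.50 +$86.07 interest = $1,676.57; pay $1,676.57 → $0.00

$1,676.57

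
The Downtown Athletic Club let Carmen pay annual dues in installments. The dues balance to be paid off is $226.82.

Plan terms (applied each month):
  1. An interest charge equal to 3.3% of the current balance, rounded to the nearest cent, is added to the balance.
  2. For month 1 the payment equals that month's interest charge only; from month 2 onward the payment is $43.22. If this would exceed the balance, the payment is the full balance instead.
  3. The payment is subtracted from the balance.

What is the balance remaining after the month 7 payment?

Month 1: $226.82 +$7.49 interest = $234.31; pay $7.49 → $226.82
Month 2: $226.82 +$7.49 interest = $234.31; pay $43.22 → $191.09
Month 3: $191.09 +$6.31 interest = $197.40; pay $43.22 → $154.18
Month 4: $154.18 +$5.09 interest = $159.27; pay $43.22 → $116.05
Month 5: $116.05 +$3.83 interest = $119.88; pay $43.22 → $76.66
Month 6: $76.66 +$2.53 interest = $79.19; pay $43.22 → $35.97
Month 7: $35.97 +$1.19 interest = $37.16; pay $37.16 → $0.00

$0.00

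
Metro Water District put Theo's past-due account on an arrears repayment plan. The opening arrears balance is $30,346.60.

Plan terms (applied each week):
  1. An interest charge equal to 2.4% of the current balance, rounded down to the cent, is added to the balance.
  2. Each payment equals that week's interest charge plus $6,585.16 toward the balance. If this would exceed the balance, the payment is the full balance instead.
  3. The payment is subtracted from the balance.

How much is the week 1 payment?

$7,313.47

Week 1: $30,346.60 +$728.31 interest = $31,074.91; pay $7,313.47 → $23,761.44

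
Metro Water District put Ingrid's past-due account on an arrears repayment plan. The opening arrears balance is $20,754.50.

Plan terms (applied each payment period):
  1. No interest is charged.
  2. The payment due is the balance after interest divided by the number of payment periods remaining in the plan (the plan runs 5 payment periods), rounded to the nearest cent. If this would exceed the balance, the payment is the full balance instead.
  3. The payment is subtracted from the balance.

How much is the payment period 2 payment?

$4,150.90

Payment period 1: opening $20,754.50; payment $4,150.90; balance $16,603.60
Payment period 2: opening $16,603.60; payment $4,150.90; balance $12,452.70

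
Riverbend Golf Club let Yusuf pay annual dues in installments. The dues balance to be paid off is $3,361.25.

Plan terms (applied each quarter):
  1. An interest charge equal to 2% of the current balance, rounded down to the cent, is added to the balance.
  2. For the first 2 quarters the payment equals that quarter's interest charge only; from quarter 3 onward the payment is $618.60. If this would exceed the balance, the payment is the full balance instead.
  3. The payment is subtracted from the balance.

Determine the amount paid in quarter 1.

Quarter 1: opening $3,361.25; interest $67.22 → $3,428.47; payment $67.22; balance $3,361.25

$67.22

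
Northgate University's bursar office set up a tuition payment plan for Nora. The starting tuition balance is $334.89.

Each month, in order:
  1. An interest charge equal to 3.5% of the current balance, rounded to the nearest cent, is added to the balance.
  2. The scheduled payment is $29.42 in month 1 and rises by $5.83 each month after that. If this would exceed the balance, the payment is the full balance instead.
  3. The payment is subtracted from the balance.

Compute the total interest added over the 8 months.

Month 1: opening $334.89; interest $11.72 → $346.61; payment $29.42; balance $317.19
Month 2: opening $317.19; interest $11.10 → $328.29; payment $35.25; balance $293.04
Month 3: opening $293.04; interest $10.26 → $303.30; payment $41.08; balance $262.22
Month 4: opening $262.22; interest $9.18 → $271.40; payment $46.91; balance $224.49
Month 5: opening $224.49; interest $7.86 → $232.35; payment $52.74; balance $179.61
Month 6: opening $179.61; interest $6.29 → $185.90; payment $58.57; balance $127.33
Month 7: opening $127.33; interest $4.46 → $131.79; payment $64.40; balance $67.39
Month 8: opening $67.39; interest $2.36 → $69.75; payment $69.75; balance $0.00
Total interest: $11.72 + $11.10 + $10.26 + $9.18 + $7.86 + $6.29 + $4.46 + $2.36 = $63.23

$63.23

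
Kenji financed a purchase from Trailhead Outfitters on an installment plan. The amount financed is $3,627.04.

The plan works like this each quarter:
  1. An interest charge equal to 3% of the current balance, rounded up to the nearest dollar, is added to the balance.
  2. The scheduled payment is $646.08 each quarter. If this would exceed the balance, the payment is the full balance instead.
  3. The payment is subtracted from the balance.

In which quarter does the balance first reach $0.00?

7

Quarter 1: opening $3,627.04; interest $109.00 → $3,736.04; payment $646.08; balance $3,089.96
Quarter 2: opening $3,089.96; interest $93.00 → $3,182.96; payment $646.08; balance $2,536.88
Quarter 3: opening $2,536.88; interest $77.00 → $2,613.88; payment $646.08; balance $1,967.80
Quarter 4: opening $1,967.80; interest $60.00 → $2,027.80; payment $646.08; balance $1,381.72
Quarter 5: opening $1,381.72; interest $42.00 → $1,423.72; payment $646.08; balance $777.64
Quarter 6: opening $777.64; interest $24.00 → $801.64; payment $646.08; balance $155.56
Quarter 7: opening $155.56; interest $5.00 → $160.56; payment $160.56; balance $0.00
Balance reaches $0.00 in quarter 7.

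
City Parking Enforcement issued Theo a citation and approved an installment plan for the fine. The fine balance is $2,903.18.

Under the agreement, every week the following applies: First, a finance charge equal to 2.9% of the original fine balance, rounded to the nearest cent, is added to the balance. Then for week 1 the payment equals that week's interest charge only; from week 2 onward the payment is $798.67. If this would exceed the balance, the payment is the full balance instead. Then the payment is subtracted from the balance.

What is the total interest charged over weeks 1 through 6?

$505.14

Week 1: opening $2,903.18; interest $84.19 → $2,987.37; payment $84.19; balance $2,903.18
Week 2: opening $2,903.18; interest $84.19 → $2,987.37; payment $798.67; balance $2,188.70
Week 3: opening $2,188.70; interest $84.19 → $2,272.89; payment $798.67; balance $1,474.22
Week 4: opening $1,474.22; interest $84.19 → $1,558.41; payment $798.67; balance $759.74
Week 5: opening $759.74; interest $84.19 → $843.93; payment $798.67; balance $45.26
Week 6: opening $45.26; interest $84.19 → $129.45; payment $129.45; balance $0.00
Total interest: $84.19 + $84.19 + $84.19 + $84.19 + $84.19 + $84.19 = $505.14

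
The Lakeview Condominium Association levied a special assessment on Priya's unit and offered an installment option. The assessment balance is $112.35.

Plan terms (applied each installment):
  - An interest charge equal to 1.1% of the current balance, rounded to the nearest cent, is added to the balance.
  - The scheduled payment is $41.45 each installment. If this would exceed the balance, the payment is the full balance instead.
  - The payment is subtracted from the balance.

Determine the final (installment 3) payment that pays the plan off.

Installment 1: $112.35 +$1.24 interest = $113.59; pay $41.45 → $72.14
Installment 2: $72.14 +$0.79 interest = $72.93; pay $41.45 → $31.48
Installment 3: $31.48 +$0.35 interest = $31.83; pay $31.83 → $0.00

$31.83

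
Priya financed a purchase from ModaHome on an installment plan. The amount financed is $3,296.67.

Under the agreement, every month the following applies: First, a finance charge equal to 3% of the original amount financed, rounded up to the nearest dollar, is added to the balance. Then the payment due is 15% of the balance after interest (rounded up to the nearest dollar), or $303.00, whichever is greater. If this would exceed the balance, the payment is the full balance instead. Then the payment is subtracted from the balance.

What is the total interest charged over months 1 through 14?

Month 1: $3,296.67 +$99.00 interest = $3,395.67; pay $510.00 → $2,885.67
Month 2: $2,885.67 +$99.00 interest = $2,984.67; pay $448.00 → $2,536.67
Month 3: $2,536.67 +$99.00 interest = $2,635.67; pay $396.00 → $2,239.67
Month 4: $2,239.67 +$99.00 interest = $2,338.67; pay $351.00 → $1,987.67
Month 5: $1,987.67 +$99.00 interest = $2,086.67; pay $314.00 → $1,772.67
Month 6: $1,772.67 +$99.00 interest = $1,871.67; pay $303.00 → $1,568.67
Month 7: $1,568.67 +$99.00 interest = $1,667.67; pay $303.00 → $1,364.67
Month 8: $1,364.67 +$99.00 interest = $1,463.67; pay $303.00 → $1,160.67
Month 9: $1,160.67 +$99.00 interest = $1,259.67; pay $303.00 → $956.67
Month 10: $956.67 +$99.00 interest = $1,055.67; pay $303.00 → $752.67
Month 11: $752.67 +$99.00 interest = $851.67; pay $303.00 → $548.67
Month 12: $548.67 +$99.00 interest = $647.67; pay $303.00 → $344.67
Month 13: $344.67 +$99.00 interest = $443.67; pay $303.00 → $140.67
Month 14: $140.67 +$99.00 interest = $239.67; pay $239.67 → $0.00
Total interest: $99.00 + $99.00 + $99.00 + $99.00 + $99.00 + $99.00 + $99.00 + $99.00 + $99.00 + $99.00 + $99.00 + $99.00 + $99.00 + $99.00 = $1,386.00

$1,386.00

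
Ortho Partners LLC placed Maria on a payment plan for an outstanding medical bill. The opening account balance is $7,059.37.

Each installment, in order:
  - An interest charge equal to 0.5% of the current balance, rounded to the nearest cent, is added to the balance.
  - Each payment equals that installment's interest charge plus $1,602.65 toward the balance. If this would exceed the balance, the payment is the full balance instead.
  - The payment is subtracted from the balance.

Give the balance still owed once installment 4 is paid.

$648.77

Installment 1: opening $7,059.37; interest $35.30 → $7,094.67; payment $1,637.95; balance $5,456.72
Installment 2: opening $5,456.72; interest $27.28 → $5,484.00; payment $1,629.93; balance $3,854.07
Installment 3: opening $3,854.07; interest $19.27 → $3,873.34; payment $1,621.92; balance $2,251.42
Installment 4: opening $2,251.42; interest $11.26 → $2,262.68; payment $1,613.91; balance $648.77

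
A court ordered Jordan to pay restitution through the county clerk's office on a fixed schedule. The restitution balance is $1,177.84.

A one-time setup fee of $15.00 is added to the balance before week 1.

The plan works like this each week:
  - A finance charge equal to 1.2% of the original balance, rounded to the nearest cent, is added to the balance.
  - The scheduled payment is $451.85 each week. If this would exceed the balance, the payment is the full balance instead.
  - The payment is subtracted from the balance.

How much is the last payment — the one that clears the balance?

$331.53

Week 1: $1,192.84 +$14.13 interest = $1,206.97; pay $451.85 → $755.12
Week 2: $755.12 +$14.13 interest = $769.25; pay $451.85 → $317.40
Week 3: $317.40 +$14.13 interest = $331.53; pay $331.53 → $0.00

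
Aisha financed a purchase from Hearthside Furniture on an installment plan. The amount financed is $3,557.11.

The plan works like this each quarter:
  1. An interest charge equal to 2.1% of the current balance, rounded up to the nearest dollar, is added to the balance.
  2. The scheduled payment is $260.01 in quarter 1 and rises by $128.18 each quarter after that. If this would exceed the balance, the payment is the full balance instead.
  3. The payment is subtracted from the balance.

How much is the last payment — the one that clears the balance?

$419.35

Quarter 1: opening $3,557.11; interest $75.00 → $3,632.11; payment $260.01; balance $3,372.10
Quarter 2: opening $3,372.10; interest $71.00 → $3,443.10; payment $388.19; balance $3,054.91
Quarter 3: opening $3,054.91; interest $65.00 → $3,119.91; payment $516.37; balance $2,603.54
Quarter 4: opening $2,603.54; interest $55.00 → $2,658.54; payment $644.55; balance $2,013.99
Quarter 5: opening $2,013.99; interest $43.00 → $2,056.99; payment $772.73; balance $1,284.26
Quarter 6: opening $1,284.26; interest $27.00 → $1,311.26; payment $900.91; balance $410.35
Quarter 7: opening $410.35; interest $9.00 → $419.35; payment $419.35; balance $0.00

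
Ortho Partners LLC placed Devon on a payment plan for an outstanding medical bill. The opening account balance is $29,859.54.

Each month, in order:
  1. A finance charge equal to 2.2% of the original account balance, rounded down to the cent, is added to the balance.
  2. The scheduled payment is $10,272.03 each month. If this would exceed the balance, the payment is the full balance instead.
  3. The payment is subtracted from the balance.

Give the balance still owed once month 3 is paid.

# | Opening | Interest | Payment | End bal
1 | $29,859.54 | $656.90 | $10,272.03 | $20,244.41
2 | $20,244.41 | $656.90 | $10,272.03 | $10,629.28
3 | $10,629.28 | $656.90 | $10,272.03 | $1,014.15

$1,014.15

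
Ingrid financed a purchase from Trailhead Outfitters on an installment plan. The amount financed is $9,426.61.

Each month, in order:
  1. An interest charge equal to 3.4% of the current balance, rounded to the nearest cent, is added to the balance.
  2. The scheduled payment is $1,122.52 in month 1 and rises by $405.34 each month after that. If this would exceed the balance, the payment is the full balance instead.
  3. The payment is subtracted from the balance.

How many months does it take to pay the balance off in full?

Month 1: opening $9,426.61; interest $320.50 → $9,747.11; payment $1,122.52; balance $8,624.59
Month 2: opening $8,624.59; interest $293.24 → $8,917.83; payment $1,527.86; balance $7,389.97
Month 3: opening $7,389.97; interest $251.26 → $7,641.23; payment $1,933.20; balance $5,708.03
Month 4: opening $5,708.03; interest $194.07 → $5,902.10; payment $2,338.54; balance $3,563.56
Month 5: opening $3,563.56; interest $121.16 → $3,684.72; payment $2,743.88; balance $940.84
Month 6: opening $940.84; interest $31.99 → $972.83; payment $972.83; balance $0.00
Balance reaches $0.00 in month 6.

6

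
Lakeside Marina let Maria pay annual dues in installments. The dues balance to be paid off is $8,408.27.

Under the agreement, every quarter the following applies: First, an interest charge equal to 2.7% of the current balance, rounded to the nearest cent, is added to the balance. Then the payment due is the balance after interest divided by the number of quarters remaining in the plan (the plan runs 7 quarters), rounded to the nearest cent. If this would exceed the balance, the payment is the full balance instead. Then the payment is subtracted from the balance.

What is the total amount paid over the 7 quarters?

$9,367.09

Quarter 1: $8,408.27 +$227.02 interest = $8,635.29; pay $1,233.61 → $7,401.68
Quarter 2: $7,401.68 +$199.85 interest = $7,601.53; pay $1,266.92 → $6,334.61
Quarter 3: $6,334.61 +$171.03 interest = $6,505.64; pay $1,301.13 → $5,204.51
Quarter 4: $5,204.51 +$140.52 interest = $5,345.03; pay $1,336.26 → $4,008.77
Quarter 5: $4,008.77 +$108.24 interest = $4,117.01; pay $1,372.34 → $2,744.67
Quarter 6: $2,744.67 +$74.11 interest = $2,818.78; pay $1,409.39 → $1,409.39
Quarter 7: $1,409.39 +$38.05 interest = $1,447.44; pay $1,447.44 → $0.00
Total paid: $9,367.09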